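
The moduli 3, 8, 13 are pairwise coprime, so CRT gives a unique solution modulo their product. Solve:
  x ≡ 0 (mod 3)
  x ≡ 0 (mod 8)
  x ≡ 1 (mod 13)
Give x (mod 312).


Moduli 3, 8, 13 are pairwise coprime; by CRT there is a unique solution modulo M = 3 · 8 · 13 = 312.
Solve pairwise, accumulating the modulus:
  Start with x ≡ 0 (mod 3).
  Combine with x ≡ 0 (mod 8): since gcd(3, 8) = 1, we get a unique residue mod 24.
    Write x = 0 + 3·t and substitute into x ≡ 0 (mod 8): 3·t ≡ 0 − 0 = 0 (mod 8).
    The inverse of 3 mod 8 is 3 (since 3·3 = 9 = 1·8 + 1), so t ≡ 3·0 = 0 ≡ 0 (mod 8).
    Then x = 0 + 3·0 = 0, valid modulo lcm(3, 8) = 24: x ≡ 0 (mod 24).
  Combine with x ≡ 1 (mod 13): since gcd(24, 13) = 1, we get a unique residue mod 312.
    Write x = 0 + 24·t and substitute into x ≡ 1 (mod 13): 24·t ≡ 1 − 0 = 1 (mod 13).
    Reduce coefficients mod 13: 11·t ≡ 1 (mod 13).
    The inverse of 11 mod 13 is 6 (since 11·6 = 66 = 5·13 + 1), so t ≡ 6·1 = 6 ≡ 6 (mod 13).
    Then x = 0 + 24·6 = 144, valid modulo lcm(24, 13) = 312: x ≡ 144 (mod 312).
Verify: 144 mod 3 = 0 ✓, 144 mod 8 = 0 ✓, 144 mod 13 = 1 ✓.

x ≡ 144 (mod 312).


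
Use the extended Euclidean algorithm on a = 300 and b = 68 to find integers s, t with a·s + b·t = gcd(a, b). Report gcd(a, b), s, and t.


Euclidean algorithm on (300, 68) — divide until remainder is 0:
  300 = 4 · 68 + 28
  68 = 2 · 28 + 12
  28 = 2 · 12 + 4
  12 = 3 · 4 + 0
gcd(300, 68) = 4.
Track Bezout coefficients alongside the remainders: start with r₀ = 300 = a·1 + b·0 (s = 1, t = 0) and r₁ = 68 = a·0 + b·1 (s = 0, t = 1); each new remainder r_{k+1} = r_{k-1} − q_k·r_k inherits s_{k+1} = s_{k-1} − q_k·s_k, t_{k+1} = t_{k-1} − q_k·t_k, so r_k = a·s_k + b·t_k at every step:
  q = 4: r = 28, s = 1 − 4·0 = 1, t = 0 − 4·1 = -4  (check: 300·1 + 68·(-4) = 28)
  q = 2: r = 12, s = 0 − 2·1 = -2, t = 1 − 2·(-4) = 9  (check: 300·(-2) + 68·9 = 12)
  q = 2: r = 4, s = 1 − 2·(-2) = 5, t = -4 − 2·9 = -22  (check: 300·5 + 68·(-22) = 4)
The row with r = 4 (the gcd) gives the Bezout coefficients s = 5, t = -22.
Result: 300 · (5) + 68 · (-22) = 4.

gcd(300, 68) = 4; s = 5, t = -22 (check: 300·5 + 68·(-22) = 4).


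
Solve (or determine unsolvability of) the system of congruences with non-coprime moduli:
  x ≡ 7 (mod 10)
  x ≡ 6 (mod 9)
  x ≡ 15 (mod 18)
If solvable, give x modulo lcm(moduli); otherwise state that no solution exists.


Moduli 10, 9, 18 are not pairwise coprime, so CRT works modulo lcm(m_i) when all pairwise compatibility conditions hold.
Pairwise compatibility: gcd(m_i, m_j) must divide a_i - a_j for every pair.
Merge one congruence at a time:
  Start: x ≡ 7 (mod 10).
  Combine with x ≡ 6 (mod 9): gcd(10, 9) = 1; 6 - 7 = -1, which IS divisible by 1, so compatible.
    Write x = 7 + 10·t and substitute into x ≡ 6 (mod 9): 10·t ≡ 6 − 7 = -1 (mod 9).
    Reduce coefficients mod 9: 1·t ≡ 8 (mod 9).
    So t ≡ 8 (mod 9).
    Then x = 7 + 10·8 = 87, valid modulo lcm(10, 9) = 90: x ≡ 87 (mod 90).
  Combine with x ≡ 15 (mod 18): gcd(90, 18) = 18; 15 - 87 = -72, which IS divisible by 18, so compatible.
    Write x = 87 + 90·t and substitute into x ≡ 15 (mod 18): 90·t ≡ 15 − 87 = -72 (mod 18).
    Divide the congruence (and modulus) by g = 18: 5·t ≡ -4 (mod 1).
    Modulo 1 every t works; take t = 0.
    Then x = 87 + 90·0 = 87, valid modulo lcm(90, 18) = 90: x ≡ 87 (mod 90).
Verify: 87 mod 10 = 7, 87 mod 9 = 6, 87 mod 18 = 15.

x ≡ 87 (mod 90).


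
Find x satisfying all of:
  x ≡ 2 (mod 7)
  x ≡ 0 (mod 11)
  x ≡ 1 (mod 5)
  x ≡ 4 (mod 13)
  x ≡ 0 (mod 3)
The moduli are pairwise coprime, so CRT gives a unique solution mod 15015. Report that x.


Product of moduli M = 7 · 11 · 5 · 13 · 3 = 15015.
Merge one congruence at a time:
  Start: x ≡ 2 (mod 7).
  Combine with x ≡ 0 (mod 11); new modulus lcm = 77.
    Write x = 2 + 7·t and substitute into x ≡ 0 (mod 11): 7·t ≡ 0 − 2 = -2 (mod 11).
    Reduce coefficients mod 11: 7·t ≡ 9 (mod 11).
    The inverse of 7 mod 11 is 8 (since 7·8 = 56 = 5·11 + 1), so t ≡ 8·9 = 72 ≡ 6 (mod 11).
    Then x = 2 + 7·6 = 44, valid modulo lcm(7, 11) = 77: x ≡ 44 (mod 77).
  Combine with x ≡ 1 (mod 5); new modulus lcm = 385.
    Write x = 44 + 77·t and substitute into x ≡ 1 (mod 5): 77·t ≡ 1 − 44 = -43 (mod 5).
    Reduce coefficients mod 5: 2·t ≡ 2 (mod 5).
    The inverse of 2 mod 5 is 3 (since 2·3 = 6 = 1·5 + 1), so t ≡ 3·2 = 6 ≡ 1 (mod 5).
    Then x = 44 + 77·1 = 121, valid modulo lcm(77, 5) = 385: x ≡ 121 (mod 385).
  Combine with x ≡ 4 (mod 13); new modulus lcm = 5005.
    Write x = 121 + 385·t and substitute into x ≡ 4 (mod 13): 385·t ≡ 4 − 121 = -117 (mod 13).
    Reduce coefficients mod 13: 8·t ≡ 0 (mod 13).
    The inverse of 8 mod 13 is 5 (since 8·5 = 40 = 3·13 + 1), so t ≡ 5·0 = 0 ≡ 0 (mod 13).
    Then x = 121 + 385·0 = 121, valid modulo lcm(385, 13) = 5005: x ≡ 121 (mod 5005).
  Combine with x ≡ 0 (mod 3); new modulus lcm = 15015.
    Write x = 121 + 5005·t and substitute into x ≡ 0 (mod 3): 5005·t ≡ 0 − 121 = -121 (mod 3).
    Reduce coefficients mod 3: 1·t ≡ 2 (mod 3).
    So t ≡ 2 (mod 3).
    Then x = 121 + 5005·2 = 10131, valid modulo lcm(5005, 3) = 15015: x ≡ 10131 (mod 15015).
Verify against each original: 10131 mod 7 = 2, 10131 mod 11 = 0, 10131 mod 5 = 1, 10131 mod 13 = 4, 10131 mod 3 = 0.

x ≡ 10131 (mod 15015).


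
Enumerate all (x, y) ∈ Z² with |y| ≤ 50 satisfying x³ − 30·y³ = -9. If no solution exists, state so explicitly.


The equation is x³ - 30y³ = -9. For fixed y, x³ = 30·y³ − 9, so a solution requires the RHS to be a perfect cube.
Strategy: iterate y from -50 to 50, compute RHS = 30·y³ − 9, and check whether it is a (positive or negative) perfect cube.
Check small values of y:
  y = 0: RHS = -9 is not a perfect cube.
  y = 1: RHS = 21 is not a perfect cube.
  y = -1: RHS = -39 is not a perfect cube.
  y = 2: RHS = 231 is not a perfect cube.
  y = -2: RHS = -249 is not a perfect cube.
  y = 3: RHS = 801 is not a perfect cube.
  y = -3: RHS = -819 is not a perfect cube.
Continuing the search up to |y| = 50 finds no solutions either.
No (x, y) in the scanned range satisfies the equation.

No integer solutions with |y| ≤ 50.


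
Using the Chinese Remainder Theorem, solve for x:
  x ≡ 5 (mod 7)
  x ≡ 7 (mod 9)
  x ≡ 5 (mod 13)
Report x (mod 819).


Moduli 7, 9, 13 are pairwise coprime; by CRT there is a unique solution modulo M = 7 · 9 · 13 = 819.
Solve pairwise, accumulating the modulus:
  Start with x ≡ 5 (mod 7).
  Combine with x ≡ 7 (mod 9): since gcd(7, 9) = 1, we get a unique residue mod 63.
    Write x = 5 + 7·t and substitute into x ≡ 7 (mod 9): 7·t ≡ 7 − 5 = 2 (mod 9).
    The inverse of 7 mod 9 is 4 (since 7·4 = 28 = 3·9 + 1), so t ≡ 4·2 = 8 ≡ 8 (mod 9).
    Then x = 5 + 7·8 = 61, valid modulo lcm(7, 9) = 63: x ≡ 61 (mod 63).
  Combine with x ≡ 5 (mod 13): since gcd(63, 13) = 1, we get a unique residue mod 819.
    Write x = 61 + 63·t and substitute into x ≡ 5 (mod 13): 63·t ≡ 5 − 61 = -56 (mod 13).
    Reduce coefficients mod 13: 11·t ≡ 9 (mod 13).
    The inverse of 11 mod 13 is 6 (since 11·6 = 66 = 5·13 + 1), so t ≡ 6·9 = 54 ≡ 2 (mod 13).
    Then x = 61 + 63·2 = 187, valid modulo lcm(63, 13) = 819: x ≡ 187 (mod 819).
Verify: 187 mod 7 = 5 ✓, 187 mod 9 = 7 ✓, 187 mod 13 = 5 ✓.

x ≡ 187 (mod 819).


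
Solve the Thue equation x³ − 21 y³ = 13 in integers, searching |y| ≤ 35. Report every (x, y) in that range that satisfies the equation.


The equation is x³ - 21y³ = 13. For fixed y, x³ = 21·y³ + 13, so a solution requires the RHS to be a perfect cube.
Strategy: iterate y from -35 to 35, compute RHS = 21·y³ + 13, and check whether it is a (positive or negative) perfect cube.
Check small values of y:
  y = 0: RHS = 13 is not a perfect cube.
  y = 1: RHS = 34 is not a perfect cube.
  y = -1: RHS = -8 = (-2)³ ⇒ x = -2 works.
  y = 2: RHS = 181 is not a perfect cube.
  y = -2: RHS = -155 is not a perfect cube.
  y = 3: RHS = 580 is not a perfect cube.
  y = -3: RHS = -554 is not a perfect cube.
Continuing, at y = -4: RHS = -1331 = (-11)³ ⇒ x = -11 works.
Searching the remaining y in |y| ≤ 35 finds no further solutions.
Collected solutions: (-2, -1), (-11, -4).

Solutions (with |y| ≤ 35): (-2, -1), (-11, -4).


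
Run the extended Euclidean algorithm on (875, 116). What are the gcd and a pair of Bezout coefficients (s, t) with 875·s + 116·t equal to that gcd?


Euclidean algorithm on (875, 116) — divide until remainder is 0:
  875 = 7 · 116 + 63
  116 = 1 · 63 + 53
  63 = 1 · 53 + 10
  53 = 5 · 10 + 3
  10 = 3 · 3 + 1
  3 = 3 · 1 + 0
gcd(875, 116) = 1.
Track Bezout coefficients alongside the remainders: start with r₀ = 875 = a·1 + b·0 (s = 1, t = 0) and r₁ = 116 = a·0 + b·1 (s = 0, t = 1); each new remainder r_{k+1} = r_{k-1} − q_k·r_k inherits s_{k+1} = s_{k-1} − q_k·s_k, t_{k+1} = t_{k-1} − q_k·t_k, so r_k = a·s_k + b·t_k at every step:
  q = 7: r = 63, s = 1 − 7·0 = 1, t = 0 − 7·1 = -7  (check: 875·1 + 116·(-7) = 63)
  q = 1: r = 53, s = 0 − 1·1 = -1, t = 1 − 1·(-7) = 8  (check: 875·(-1) + 116·8 = 53)
  q = 1: r = 10, s = 1 − 1·(-1) = 2, t = -7 − 1·8 = -15  (check: 875·2 + 116·(-15) = 10)
  q = 5: r = 3, s = -1 − 5·2 = -11, t = 8 − 5·(-15) = 83  (check: 875·(-11) + 116·83 = 3)
  q = 3: r = 1, s = 2 − 3·(-11) = 35, t = -15 − 3·83 = -264  (check: 875·35 + 116·(-264) = 1)
The row with r = 1 (the gcd) gives the Bezout coefficients s = 35, t = -264.
Result: 875 · (35) + 116 · (-264) = 1.

gcd(875, 116) = 1; s = 35, t = -264 (check: 875·35 + 116·(-264) = 1).


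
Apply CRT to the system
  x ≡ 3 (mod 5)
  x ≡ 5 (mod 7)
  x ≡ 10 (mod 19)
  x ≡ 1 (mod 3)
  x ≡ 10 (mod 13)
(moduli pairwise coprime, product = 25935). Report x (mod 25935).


Product of moduli M = 5 · 7 · 19 · 3 · 13 = 25935.
Merge one congruence at a time:
  Start: x ≡ 3 (mod 5).
  Combine with x ≡ 5 (mod 7); new modulus lcm = 35.
    Write x = 3 + 5·t and substitute into x ≡ 5 (mod 7): 5·t ≡ 5 − 3 = 2 (mod 7).
    The inverse of 5 mod 7 is 3 (since 5·3 = 15 = 2·7 + 1), so t ≡ 3·2 = 6 ≡ 6 (mod 7).
    Then x = 3 + 5·6 = 33, valid modulo lcm(5, 7) = 35: x ≡ 33 (mod 35).
  Combine with x ≡ 10 (mod 19); new modulus lcm = 665.
    Write x = 33 + 35·t and substitute into x ≡ 10 (mod 19): 35·t ≡ 10 − 33 = -23 (mod 19).
    Reduce coefficients mod 19: 16·t ≡ 15 (mod 19).
    The inverse of 16 mod 19 is 6 (since 16·6 = 96 = 5·19 + 1), so t ≡ 6·15 = 90 ≡ 14 (mod 19).
    Then x = 33 + 35·14 = 523, valid modulo lcm(35, 19) = 665: x ≡ 523 (mod 665).
  Combine with x ≡ 1 (mod 3); new modulus lcm = 1995.
    Write x = 523 + 665·t and substitute into x ≡ 1 (mod 3): 665·t ≡ 1 − 523 = -522 (mod 3).
    Reduce coefficients mod 3: 2·t ≡ 0 (mod 3).
    The inverse of 2 mod 3 is 2 (since 2·2 = 4 = 1·3 + 1), so t ≡ 2·0 = 0 ≡ 0 (mod 3).
    Then x = 523 + 665·0 = 523, valid modulo lcm(665, 3) = 1995: x ≡ 523 (mod 1995).
  Combine with x ≡ 10 (mod 13); new modulus lcm = 25935.
    Write x = 523 + 1995·t and substitute into x ≡ 10 (mod 13): 1995·t ≡ 10 − 523 = -513 (mod 13).
    Reduce coefficients mod 13: 6·t ≡ 7 (mod 13).
    The inverse of 6 mod 13 is 11 (since 6·11 = 66 = 5·13 + 1), so t ≡ 11·7 = 77 ≡ 12 (mod 13).
    Then x = 523 + 1995·12 = 24463, valid modulo lcm(1995, 13) = 25935: x ≡ 24463 (mod 25935).
Verify against each original: 24463 mod 5 = 3, 24463 mod 7 = 5, 24463 mod 19 = 10, 24463 mod 3 = 1, 24463 mod 13 = 10.

x ≡ 24463 (mod 25935).


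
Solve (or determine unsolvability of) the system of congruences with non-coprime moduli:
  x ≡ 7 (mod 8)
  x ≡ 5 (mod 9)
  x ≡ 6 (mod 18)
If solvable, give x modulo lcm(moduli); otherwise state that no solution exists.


Moduli 8, 9, 18 are not pairwise coprime, so CRT works modulo lcm(m_i) when all pairwise compatibility conditions hold.
Pairwise compatibility: gcd(m_i, m_j) must divide a_i - a_j for every pair.
Merge one congruence at a time:
  Start: x ≡ 7 (mod 8).
  Combine with x ≡ 5 (mod 9): gcd(8, 9) = 1; 5 - 7 = -2, which IS divisible by 1, so compatible.
    Write x = 7 + 8·t and substitute into x ≡ 5 (mod 9): 8·t ≡ 5 − 7 = -2 (mod 9).
    Reduce coefficients mod 9: 8·t ≡ 7 (mod 9).
    The inverse of 8 mod 9 is 8 (since 8·8 = 64 = 7·9 + 1), so t ≡ 8·7 = 56 ≡ 2 (mod 9).
    Then x = 7 + 8·2 = 23, valid modulo lcm(8, 9) = 72: x ≡ 23 (mod 72).
  Combine with x ≡ 6 (mod 18): gcd(72, 18) = 18, and 6 - 23 = -17 is NOT divisible by 18.
    ⇒ system is inconsistent (no integer solution).

No solution (the system is inconsistent).


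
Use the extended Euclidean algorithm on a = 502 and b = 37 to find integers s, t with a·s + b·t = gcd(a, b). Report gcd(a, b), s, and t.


Euclidean algorithm on (502, 37) — divide until remainder is 0:
  502 = 13 · 37 + 21
  37 = 1 · 21 + 16
  21 = 1 · 16 + 5
  16 = 3 · 5 + 1
  5 = 5 · 1 + 0
gcd(502, 37) = 1.
Track Bezout coefficients alongside the remainders: start with r₀ = 502 = a·1 + b·0 (s = 1, t = 0) and r₁ = 37 = a·0 + b·1 (s = 0, t = 1); each new remainder r_{k+1} = r_{k-1} − q_k·r_k inherits s_{k+1} = s_{k-1} − q_k·s_k, t_{k+1} = t_{k-1} − q_k·t_k, so r_k = a·s_k + b·t_k at every step:
  q = 13: r = 21, s = 1 − 13·0 = 1, t = 0 − 13·1 = -13  (check: 502·1 + 37·(-13) = 21)
  q = 1: r = 16, s = 0 − 1·1 = -1, t = 1 − 1·(-13) = 14  (check: 502·(-1) + 37·14 = 16)
  q = 1: r = 5, s = 1 − 1·(-1) = 2, t = -13 − 1·14 = -27  (check: 502·2 + 37·(-27) = 5)
  q = 3: r = 1, s = -1 − 3·2 = -7, t = 14 − 3·(-27) = 95  (check: 502·(-7) + 37·95 = 1)
The row with r = 1 (the gcd) gives the Bezout coefficients s = -7, t = 95.
Result: 502 · (-7) + 37 · (95) = 1.

gcd(502, 37) = 1; s = -7, t = 95 (check: 502·(-7) + 37·95 = 1).


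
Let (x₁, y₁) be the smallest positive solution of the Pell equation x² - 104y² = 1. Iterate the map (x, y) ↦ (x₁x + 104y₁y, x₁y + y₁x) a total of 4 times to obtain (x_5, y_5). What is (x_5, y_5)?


Step 1: Find the fundamental solution (x₁, y₁) of x² - 104y² = 1.
  Expand √104 as a continued fraction. a₀ = ⌊√104⌋ = 10; iterate m_{k+1} = d_k·a_k − m_k, d_{k+1} = (104 − m_{k+1}²)/d_k, a_{k+1} = ⌊(a₀ + m_{k+1})/d_{k+1}⌋ (starting m₀ = 0, d₀ = 1), with convergents p_k = a_k·p_{k-1} + p_{k-2}, q_k = a_k·q_{k-1} + q_{k-2} (p₋₁ = 1, q₋₁ = 0):
  k = 0: a₀ = 10; p₀/q₀ = 10/1; p₀² − 104·q₀² = 100 − 104 = -4.
  k = 1: m = 10, d = 4, a = ⌊(10 + 10)/4⌋ = 5; p/q = (5·10 + 1)/(5·1 + 0) = 51/5; p² − 104·q² = 2601 − 2600 = 1.
  The first convergent with p² − 104·q² = 1 gives the fundamental solution (x₁, y₁) = (51, 5).
Step 2: Apply the recurrence (x_{n+1}, y_{n+1}) = (x₁x_n + 104y₁y_n, x₁y_n + y₁x_n) repeatedly.
  From (x_1, y_1) = (51, 5): x_2 = 51·51 + 104·5·5 = 5201; y_2 = 51·5 + 5·51 = 510.
  From (x_2, y_2) = (5201, 510): x_3 = 51·5201 + 104·5·510 = 530451; y_3 = 51·510 + 5·5201 = 52015.
  From (x_3, y_3) = (530451, 52015): x_4 = 51·530451 + 104·5·52015 = 54100801; y_4 = 51·52015 + 5·530451 = 5305020.
  From (x_4, y_4) = (54100801, 5305020): x_5 = 51·54100801 + 104·5·5305020 = 5517751251; y_5 = 51·5305020 + 5·54100801 = 541060025.
Step 3: Verify x_5² - 104·y_5² = 30445578867912065001 - 30445578867912065000 = 1 (should be 1). ✓

(x_1, y_1) = (51, 5); (x_5, y_5) = (5517751251, 541060025).


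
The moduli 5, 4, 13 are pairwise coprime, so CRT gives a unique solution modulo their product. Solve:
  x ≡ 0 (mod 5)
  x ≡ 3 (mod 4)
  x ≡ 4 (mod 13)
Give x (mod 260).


Moduli 5, 4, 13 are pairwise coprime; by CRT there is a unique solution modulo M = 5 · 4 · 13 = 260.
Solve pairwise, accumulating the modulus:
  Start with x ≡ 0 (mod 5).
  Combine with x ≡ 3 (mod 4): since gcd(5, 4) = 1, we get a unique residue mod 20.
    Write x = 0 + 5·t and substitute into x ≡ 3 (mod 4): 5·t ≡ 3 − 0 = 3 (mod 4).
    Reduce coefficients mod 4: 1·t ≡ 3 (mod 4).
    So t ≡ 3 (mod 4).
    Then x = 0 + 5·3 = 15, valid modulo lcm(5, 4) = 20: x ≡ 15 (mod 20).
  Combine with x ≡ 4 (mod 13): since gcd(20, 13) = 1, we get a unique residue mod 260.
    Write x = 15 + 20·t and substitute into x ≡ 4 (mod 13): 20·t ≡ 4 − 15 = -11 (mod 13).
    Reduce coefficients mod 13: 7·t ≡ 2 (mod 13).
    The inverse of 7 mod 13 is 2 (since 7·2 = 14 = 1·13 + 1), so t ≡ 2·2 = 4 ≡ 4 (mod 13).
    Then x = 15 + 20·4 = 95, valid modulo lcm(20, 13) = 260: x ≡ 95 (mod 260).
Verify: 95 mod 5 = 0 ✓, 95 mod 4 = 3 ✓, 95 mod 13 = 4 ✓.

x ≡ 95 (mod 260).


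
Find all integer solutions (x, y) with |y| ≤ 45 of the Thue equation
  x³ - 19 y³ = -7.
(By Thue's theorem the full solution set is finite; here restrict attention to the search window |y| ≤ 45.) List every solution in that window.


The equation is x³ - 19y³ = -7. For fixed y, x³ = 19·y³ − 7, so a solution requires the RHS to be a perfect cube.
Strategy: iterate y from -45 to 45, compute RHS = 19·y³ − 7, and check whether it is a (positive or negative) perfect cube.
Check small values of y:
  y = 0: RHS = -7 is not a perfect cube.
  y = 1: RHS = 12 is not a perfect cube.
  y = -1: RHS = -26 is not a perfect cube.
  y = 2: RHS = 145 is not a perfect cube.
  y = -2: RHS = -159 is not a perfect cube.
  y = 3: RHS = 506 is not a perfect cube.
  y = -3: RHS = -520 is not a perfect cube.
Continuing the search up to |y| = 45 finds no solutions either.
No (x, y) in the scanned range satisfies the equation.

No integer solutions with |y| ≤ 45.


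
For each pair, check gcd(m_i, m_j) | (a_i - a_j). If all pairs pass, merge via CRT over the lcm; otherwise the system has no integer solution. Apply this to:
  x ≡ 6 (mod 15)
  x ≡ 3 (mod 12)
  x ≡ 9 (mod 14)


Moduli 15, 12, 14 are not pairwise coprime, so CRT works modulo lcm(m_i) when all pairwise compatibility conditions hold.
Pairwise compatibility: gcd(m_i, m_j) must divide a_i - a_j for every pair.
Merge one congruence at a time:
  Start: x ≡ 6 (mod 15).
  Combine with x ≡ 3 (mod 12): gcd(15, 12) = 3; 3 - 6 = -3, which IS divisible by 3, so compatible.
    Write x = 6 + 15·t and substitute into x ≡ 3 (mod 12): 15·t ≡ 3 − 6 = -3 (mod 12).
    Divide the congruence (and modulus) by g = 3: 5·t ≡ -1 (mod 4).
    Reduce coefficients mod 4: 1·t ≡ 3 (mod 4).
    So t ≡ 3 (mod 4).
    Then x = 6 + 15·3 = 51, valid modulo lcm(15, 12) = 60: x ≡ 51 (mod 60).
  Combine with x ≡ 9 (mod 14): gcd(60, 14) = 2; 9 - 51 = -42, which IS divisible by 2, so compatible.
    Write x = 51 + 60·t and substitute into x ≡ 9 (mod 14): 60·t ≡ 9 − 51 = -42 (mod 14).
    Divide the congruence (and modulus) by g = 2: 30·t ≡ -21 (mod 7).
    Reduce coefficients mod 7: 2·t ≡ 0 (mod 7).
    The inverse of 2 mod 7 is 4 (since 2·4 = 8 = 1·7 + 1), so t ≡ 4·0 = 0 ≡ 0 (mod 7).
    Then x = 51 + 60·0 = 51, valid modulo lcm(60, 14) = 420: x ≡ 51 (mod 420).
Verify: 51 mod 15 = 6, 51 mod 12 = 3, 51 mod 14 = 9.

x ≡ 51 (mod 420).


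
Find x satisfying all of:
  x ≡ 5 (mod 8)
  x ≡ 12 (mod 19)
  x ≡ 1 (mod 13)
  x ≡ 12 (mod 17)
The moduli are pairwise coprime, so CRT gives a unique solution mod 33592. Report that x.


Product of moduli M = 8 · 19 · 13 · 17 = 33592.
Merge one congruence at a time:
  Start: x ≡ 5 (mod 8).
  Combine with x ≡ 12 (mod 19); new modulus lcm = 152.
    Write x = 5 + 8·t and substitute into x ≡ 12 (mod 19): 8·t ≡ 12 − 5 = 7 (mod 19).
    The inverse of 8 mod 19 is 12 (since 8·12 = 96 = 5·19 + 1), so t ≡ 12·7 = 84 ≡ 8 (mod 19).
    Then x = 5 + 8·8 = 69, valid modulo lcm(8, 19) = 152: x ≡ 69 (mod 152).
  Combine with x ≡ 1 (mod 13); new modulus lcm = 1976.
    Write x = 69 + 152·t and substitute into x ≡ 1 (mod 13): 152·t ≡ 1 − 69 = -68 (mod 13).
    Reduce coefficients mod 13: 9·t ≡ 10 (mod 13).
    The inverse of 9 mod 13 is 3 (since 9·3 = 27 = 2·13 + 1), so t ≡ 3·10 = 30 ≡ 4 (mod 13).
    Then x = 69 + 152·4 = 677, valid modulo lcm(152, 13) = 1976: x ≡ 677 (mod 1976).
  Combine with x ≡ 12 (mod 17); new modulus lcm = 33592.
    Write x = 677 + 1976·t and substitute into x ≡ 12 (mod 17): 1976·t ≡ 12 − 677 = -665 (mod 17).
    Reduce coefficients mod 17: 4·t ≡ 15 (mod 17).
    The inverse of 4 mod 17 is 13 (since 4·13 = 52 = 3·17 + 1), so t ≡ 13·15 = 195 ≡ 8 (mod 17).
    Then x = 677 + 1976·8 = 16485, valid modulo lcm(1976, 17) = 33592: x ≡ 16485 (mod 33592).
Verify against each original: 16485 mod 8 = 5, 16485 mod 19 = 12, 16485 mod 13 = 1, 16485 mod 17 = 12.

x ≡ 16485 (mod 33592).


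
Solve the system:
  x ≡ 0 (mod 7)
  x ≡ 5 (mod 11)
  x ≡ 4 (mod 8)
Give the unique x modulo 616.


Moduli 7, 11, 8 are pairwise coprime; by CRT there is a unique solution modulo M = 7 · 11 · 8 = 616.
Solve pairwise, accumulating the modulus:
  Start with x ≡ 0 (mod 7).
  Combine with x ≡ 5 (mod 11): since gcd(7, 11) = 1, we get a unique residue mod 77.
    Write x = 0 + 7·t and substitute into x ≡ 5 (mod 11): 7·t ≡ 5 − 0 = 5 (mod 11).
    The inverse of 7 mod 11 is 8 (since 7·8 = 56 = 5·11 + 1), so t ≡ 8·5 = 40 ≡ 7 (mod 11).
    Then x = 0 + 7·7 = 49, valid modulo lcm(7, 11) = 77: x ≡ 49 (mod 77).
  Combine with x ≡ 4 (mod 8): since gcd(77, 8) = 1, we get a unique residue mod 616.
    Write x = 49 + 77·t and substitute into x ≡ 4 (mod 8): 77·t ≡ 4 − 49 = -45 (mod 8).
    Reduce coefficients mod 8: 5·t ≡ 3 (mod 8).
    The inverse of 5 mod 8 is 5 (since 5·5 = 25 = 3·8 + 1), so t ≡ 5·3 = 15 ≡ 7 (mod 8).
    Then x = 49 + 77·7 = 588, valid modulo lcm(77, 8) = 616: x ≡ 588 (mod 616).
Verify: 588 mod 7 = 0 ✓, 588 mod 11 = 5 ✓, 588 mod 8 = 4 ✓.

x ≡ 588 (mod 616).


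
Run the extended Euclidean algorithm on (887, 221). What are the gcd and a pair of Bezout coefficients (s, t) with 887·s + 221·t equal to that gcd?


Euclidean algorithm on (887, 221) — divide until remainder is 0:
  887 = 4 · 221 + 3
  221 = 73 · 3 + 2
  3 = 1 · 2 + 1
  2 = 2 · 1 + 0
gcd(887, 221) = 1.
Track Bezout coefficients alongside the remainders: start with r₀ = 887 = a·1 + b·0 (s = 1, t = 0) and r₁ = 221 = a·0 + b·1 (s = 0, t = 1); each new remainder r_{k+1} = r_{k-1} − q_k·r_k inherits s_{k+1} = s_{k-1} − q_k·s_k, t_{k+1} = t_{k-1} − q_k·t_k, so r_k = a·s_k + b·t_k at every step:
  q = 4: r = 3, s = 1 − 4·0 = 1, t = 0 − 4·1 = -4  (check: 887·1 + 221·(-4) = 3)
  q = 73: r = 2, s = 0 − 73·1 = -73, t = 1 − 73·(-4) = 293  (check: 887·(-73) + 221·293 = 2)
  q = 1: r = 1, s = 1 − 1·(-73) = 74, t = -4 − 1·293 = -297  (check: 887·74 + 221·(-297) = 1)
The row with r = 1 (the gcd) gives the Bezout coefficients s = 74, t = -297.
Result: 887 · (74) + 221 · (-297) = 1.

gcd(887, 221) = 1; s = 74, t = -297 (check: 887·74 + 221·(-297) = 1).


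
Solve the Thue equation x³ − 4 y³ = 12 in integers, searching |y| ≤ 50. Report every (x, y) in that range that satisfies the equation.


The equation is x³ - 4y³ = 12. For fixed y, x³ = 4·y³ + 12, so a solution requires the RHS to be a perfect cube.
Strategy: iterate y from -50 to 50, compute RHS = 4·y³ + 12, and check whether it is a (positive or negative) perfect cube.
Check small values of y:
  y = 0: RHS = 12 is not a perfect cube.
  y = 1: RHS = 16 is not a perfect cube.
  y = -1: RHS = 8 = (2)³ ⇒ x = 2 works.
  y = 2: RHS = 44 is not a perfect cube.
  y = -2: RHS = -20 is not a perfect cube.
  y = 3: RHS = 120 is not a perfect cube.
  y = -3: RHS = -96 is not a perfect cube.
Continuing, at y = 5: RHS = 512 = (8)³ ⇒ x = 8 works.
Searching the remaining y in |y| ≤ 50 finds no further solutions.
Collected solutions: (2, -1), (8, 5).

Solutions (with |y| ≤ 50): (2, -1), (8, 5).


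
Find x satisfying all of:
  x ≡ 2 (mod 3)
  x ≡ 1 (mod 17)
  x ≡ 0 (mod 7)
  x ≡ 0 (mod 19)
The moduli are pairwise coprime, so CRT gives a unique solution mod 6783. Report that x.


Product of moduli M = 3 · 17 · 7 · 19 = 6783.
Merge one congruence at a time:
  Start: x ≡ 2 (mod 3).
  Combine with x ≡ 1 (mod 17); new modulus lcm = 51.
    Write x = 2 + 3·t and substitute into x ≡ 1 (mod 17): 3·t ≡ 1 − 2 = -1 (mod 17).
    Reduce coefficients mod 17: 3·t ≡ 16 (mod 17).
    The inverse of 3 mod 17 is 6 (since 3·6 = 18 = 1·17 + 1), so t ≡ 6·16 = 96 ≡ 11 (mod 17).
    Then x = 2 + 3·11 = 35, valid modulo lcm(3, 17) = 51: x ≡ 35 (mod 51).
  Combine with x ≡ 0 (mod 7); new modulus lcm = 357.
    Write x = 35 + 51·t and substitute into x ≡ 0 (mod 7): 51·t ≡ 0 − 35 = -35 (mod 7).
    Reduce coefficients mod 7: 2·t ≡ 0 (mod 7).
    The inverse of 2 mod 7 is 4 (since 2·4 = 8 = 1·7 + 1), so t ≡ 4·0 = 0 ≡ 0 (mod 7).
    Then x = 35 + 51·0 = 35, valid modulo lcm(51, 7) = 357: x ≡ 35 (mod 357).
  Combine with x ≡ 0 (mod 19); new modulus lcm = 6783.
    Write x = 35 + 357·t and substitute into x ≡ 0 (mod 19): 357·t ≡ 0 − 35 = -35 (mod 19).
    Reduce coefficients mod 19: 15·t ≡ 3 (mod 19).
    The inverse of 15 mod 19 is 14 (since 15·14 = 210 = 11·19 + 1), so t ≡ 14·3 = 42 ≡ 4 (mod 19).
    Then x = 35 + 357·4 = 1463, valid modulo lcm(357, 19) = 6783: x ≡ 1463 (mod 6783).
Verify against each original: 1463 mod 3 = 2, 1463 mod 17 = 1, 1463 mod 7 = 0, 1463 mod 19 = 0.

x ≡ 1463 (mod 6783).


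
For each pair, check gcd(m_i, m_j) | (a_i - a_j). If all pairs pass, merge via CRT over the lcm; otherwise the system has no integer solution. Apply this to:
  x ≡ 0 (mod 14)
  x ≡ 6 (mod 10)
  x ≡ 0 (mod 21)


Moduli 14, 10, 21 are not pairwise coprime, so CRT works modulo lcm(m_i) when all pairwise compatibility conditions hold.
Pairwise compatibility: gcd(m_i, m_j) must divide a_i - a_j for every pair.
Merge one congruence at a time:
  Start: x ≡ 0 (mod 14).
  Combine with x ≡ 6 (mod 10): gcd(14, 10) = 2; 6 - 0 = 6, which IS divisible by 2, so compatible.
    Write x = 0 + 14·t and substitute into x ≡ 6 (mod 10): 14·t ≡ 6 − 0 = 6 (mod 10).
    Divide the congruence (and modulus) by g = 2: 7·t ≡ 3 (mod 5).
    Reduce coefficients mod 5: 2·t ≡ 3 (mod 5).
    The inverse of 2 mod 5 is 3 (since 2·3 = 6 = 1·5 + 1), so t ≡ 3·3 = 9 ≡ 4 (mod 5).
    Then x = 0 + 14·4 = 56, valid modulo lcm(14, 10) = 70: x ≡ 56 (mod 70).
  Combine with x ≡ 0 (mod 21): gcd(70, 21) = 7; 0 - 56 = -56, which IS divisible by 7, so compatible.
    Write x = 56 + 70·t and substitute into x ≡ 0 (mod 21): 70·t ≡ 0 − 56 = -56 (mod 21).
    Divide the congruence (and modulus) by g = 7: 10·t ≡ -8 (mod 3).
    Reduce coefficients mod 3: 1·t ≡ 1 (mod 3).
    So t ≡ 1 (mod 3).
    Then x = 56 + 70·1 = 126, valid modulo lcm(70, 21) = 210: x ≡ 126 (mod 210).
Verify: 126 mod 14 = 0, 126 mod 10 = 6, 126 mod 21 = 0.

x ≡ 126 (mod 210).


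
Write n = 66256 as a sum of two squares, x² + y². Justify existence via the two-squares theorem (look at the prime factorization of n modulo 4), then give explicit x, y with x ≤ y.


Step 1: Factor n = 66256 = 2^4 · 41 · 101.
Step 2: Check the mod-4 condition on each prime factor: 2 = 2 (special); 41 ≡ 1 (mod 4), exponent 1; 101 ≡ 1 (mod 4), exponent 1.
All primes ≡ 3 (mod 4) appear to even exponent (or don't appear), so by the two-squares theorem n IS expressible as a sum of two squares.
Step 3: Build a representation. Group n = k² · m with k = 4 and m = 41 · 101 = 4141 (a product of primes ≡ 1 (mod 4)); a representation of m scales to one of n via (k·x)² + (k·y)² = k²(x² + y²). Each prime p ≡ 1 (mod 4) is itself a sum of two squares; find a² by testing p − a² for a perfect square:
  41: 41 − 1² = 40, 41 − 2² = 37, 41 − 3² = 32, 41 − 4² = 25 = 5² ⇒ 41 = 4² + 5².
  101: 101 − 1² = 100 = 10² ⇒ 101 = 1² + 10².
  Combine using the Brahmagupta–Fibonacci identity (a² + b²)(c² + d²) = (ac − bd)² + (ad + bc)² = (ac + bd)² + (ad − bc)²:
  41 · 101 = 4141: from (4² + 5²)(1² + 10²), take (4·1 − 5·10, 4·10 + 5·1) = (4 − 50, 40 + 5) = (-46, 45); dropping signs (only squares matter) gives (46, 45); check 46² + 45² = 2116 + 2025 = 4141 ✓.
  Scale by k = 4: (4·46, 4·45) = (184, 180).
Step 4: Order so x ≤ y and verify: 180² + 184² = 32400 + 33856 = 66256 = n. ✓

n = 66256 = 180² + 184² (one valid representation with x ≤ y).


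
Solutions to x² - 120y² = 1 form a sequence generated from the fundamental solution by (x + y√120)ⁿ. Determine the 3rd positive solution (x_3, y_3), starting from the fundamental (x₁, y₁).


Step 1: Find the fundamental solution (x₁, y₁) of x² - 120y² = 1.
  Expand √120 as a continued fraction. a₀ = ⌊√120⌋ = 10; iterate m_{k+1} = d_k·a_k − m_k, d_{k+1} = (120 − m_{k+1}²)/d_k, a_{k+1} = ⌊(a₀ + m_{k+1})/d_{k+1}⌋ (starting m₀ = 0, d₀ = 1), with convergents p_k = a_k·p_{k-1} + p_{k-2}, q_k = a_k·q_{k-1} + q_{k-2} (p₋₁ = 1, q₋₁ = 0):
  k = 0: a₀ = 10; p₀/q₀ = 10/1; p₀² − 120·q₀² = 100 − 120 = -20.
  k = 1: m = 10, d = 20, a = ⌊(10 + 10)/20⌋ = 1; p/q = (1·10 + 1)/(1·1 + 0) = 11/1; p² − 120·q² = 121 − 120 = 1.
  The first convergent with p² − 120·q² = 1 gives the fundamental solution (x₁, y₁) = (11, 1).
Step 2: Apply the recurrence (x_{n+1}, y_{n+1}) = (x₁x_n + 120y₁y_n, x₁y_n + y₁x_n) repeatedly.
  From (x_1, y_1) = (11, 1): x_2 = 11·11 + 120·1·1 = 241; y_2 = 11·1 + 1·11 = 22.
  From (x_2, y_2) = (241, 22): x_3 = 11·241 + 120·1·22 = 5291; y_3 = 11·22 + 1·241 = 483.
Step 3: Verify x_3² - 120·y_3² = 27994681 - 27994680 = 1 (should be 1). ✓

(x_1, y_1) = (11, 1); (x_3, y_3) = (5291, 483).


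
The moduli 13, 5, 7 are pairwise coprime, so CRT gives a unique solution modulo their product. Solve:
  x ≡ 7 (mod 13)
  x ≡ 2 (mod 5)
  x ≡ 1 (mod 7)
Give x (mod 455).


Moduli 13, 5, 7 are pairwise coprime; by CRT there is a unique solution modulo M = 13 · 5 · 7 = 455.
Solve pairwise, accumulating the modulus:
  Start with x ≡ 7 (mod 13).
  Combine with x ≡ 2 (mod 5): since gcd(13, 5) = 1, we get a unique residue mod 65.
    Write x = 7 + 13·t and substitute into x ≡ 2 (mod 5): 13·t ≡ 2 − 7 = -5 (mod 5).
    Reduce coefficients mod 5: 3·t ≡ 0 (mod 5).
    The inverse of 3 mod 5 is 2 (since 3·2 = 6 = 1·5 + 1), so t ≡ 2·0 = 0 ≡ 0 (mod 5).
    Then x = 7 + 13·0 = 7, valid modulo lcm(13, 5) = 65: x ≡ 7 (mod 65).
  Combine with x ≡ 1 (mod 7): since gcd(65, 7) = 1, we get a unique residue mod 455.
    Write x = 7 + 65·t and substitute into x ≡ 1 (mod 7): 65·t ≡ 1 − 7 = -6 (mod 7).
    Reduce coefficients mod 7: 2·t ≡ 1 (mod 7).
    The inverse of 2 mod 7 is 4 (since 2·4 = 8 = 1·7 + 1), so t ≡ 4·1 = 4 ≡ 4 (mod 7).
    Then x = 7 + 65·4 = 267, valid modulo lcm(65, 7) = 455: x ≡ 267 (mod 455).
Verify: 267 mod 13 = 7 ✓, 267 mod 5 = 2 ✓, 267 mod 7 = 1 ✓.

x ≡ 267 (mod 455).


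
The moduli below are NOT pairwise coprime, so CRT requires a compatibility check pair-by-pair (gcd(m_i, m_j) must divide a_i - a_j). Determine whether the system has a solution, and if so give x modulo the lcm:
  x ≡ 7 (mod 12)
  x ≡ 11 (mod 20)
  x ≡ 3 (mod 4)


Moduli 12, 20, 4 are not pairwise coprime, so CRT works modulo lcm(m_i) when all pairwise compatibility conditions hold.
Pairwise compatibility: gcd(m_i, m_j) must divide a_i - a_j for every pair.
Merge one congruence at a time:
  Start: x ≡ 7 (mod 12).
  Combine with x ≡ 11 (mod 20): gcd(12, 20) = 4; 11 - 7 = 4, which IS divisible by 4, so compatible.
    Write x = 7 + 12·t and substitute into x ≡ 11 (mod 20): 12·t ≡ 11 − 7 = 4 (mod 20).
    Divide the congruence (and modulus) by g = 4: 3·t ≡ 1 (mod 5).
    The inverse of 3 mod 5 is 2 (since 3·2 = 6 = 1·5 + 1), so t ≡ 2·1 = 2 ≡ 2 (mod 5).
    Then x = 7 + 12·2 = 31, valid modulo lcm(12, 20) = 60: x ≡ 31 (mod 60).
  Combine with x ≡ 3 (mod 4): gcd(60, 4) = 4; 3 - 31 = -28, which IS divisible by 4, so compatible.
    Write x = 31 + 60·t and substitute into x ≡ 3 (mod 4): 60·t ≡ 3 − 31 = -28 (mod 4).
    Divide the congruence (and modulus) by g = 4: 15·t ≡ -7 (mod 1).
    Modulo 1 every t works; take t = 0.
    Then x = 31 + 60·0 = 31, valid modulo lcm(60, 4) = 60: x ≡ 31 (mod 60).
Verify: 31 mod 12 = 7, 31 mod 20 = 11, 31 mod 4 = 3.

x ≡ 31 (mod 60).


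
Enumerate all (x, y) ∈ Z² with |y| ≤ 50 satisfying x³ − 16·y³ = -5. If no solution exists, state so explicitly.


The equation is x³ - 16y³ = -5. For fixed y, x³ = 16·y³ − 5, so a solution requires the RHS to be a perfect cube.
Strategy: iterate y from -50 to 50, compute RHS = 16·y³ − 5, and check whether it is a (positive or negative) perfect cube.
Check small values of y:
  y = 0: RHS = -5 is not a perfect cube.
  y = 1: RHS = 11 is not a perfect cube.
  y = -1: RHS = -21 is not a perfect cube.
  y = 2: RHS = 123 is not a perfect cube.
  y = -2: RHS = -133 is not a perfect cube.
  y = 3: RHS = 427 is not a perfect cube.
  y = -3: RHS = -437 is not a perfect cube.
Continuing the search up to |y| = 50 finds no solutions either.
No (x, y) in the scanned range satisfies the equation.

No integer solutions with |y| ≤ 50.


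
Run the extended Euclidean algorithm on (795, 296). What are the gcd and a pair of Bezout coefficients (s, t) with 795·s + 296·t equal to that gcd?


Euclidean algorithm on (795, 296) — divide until remainder is 0:
  795 = 2 · 296 + 203
  296 = 1 · 203 + 93
  203 = 2 · 93 + 17
  93 = 5 · 17 + 8
  17 = 2 · 8 + 1
  8 = 8 · 1 + 0
gcd(795, 296) = 1.
Track Bezout coefficients alongside the remainders: start with r₀ = 795 = a·1 + b·0 (s = 1, t = 0) and r₁ = 296 = a·0 + b·1 (s = 0, t = 1); each new remainder r_{k+1} = r_{k-1} − q_k·r_k inherits s_{k+1} = s_{k-1} − q_k·s_k, t_{k+1} = t_{k-1} − q_k·t_k, so r_k = a·s_k + b·t_k at every step:
  q = 2: r = 203, s = 1 − 2·0 = 1, t = 0 − 2·1 = -2  (check: 795·1 + 296·(-2) = 203)
  q = 1: r = 93, s = 0 − 1·1 = -1, t = 1 − 1·(-2) = 3  (check: 795·(-1) + 296·3 = 93)
  q = 2: r = 17, s = 1 − 2·(-1) = 3, t = -2 − 2·3 = -8  (check: 795·3 + 296·(-8) = 17)
  q = 5: r = 8, s = -1 − 5·3 = -16, t = 3 − 5·(-8) = 43  (check: 795·(-16) + 296·43 = 8)
  q = 2: r = 1, s = 3 − 2·(-16) = 35, t = -8 − 2·43 = -94  (check: 795·35 + 296·(-94) = 1)
The row with r = 1 (the gcd) gives the Bezout coefficients s = 35, t = -94.
Result: 795 · (35) + 296 · (-94) = 1.

gcd(795, 296) = 1; s = 35, t = -94 (check: 795·35 + 296·(-94) = 1).


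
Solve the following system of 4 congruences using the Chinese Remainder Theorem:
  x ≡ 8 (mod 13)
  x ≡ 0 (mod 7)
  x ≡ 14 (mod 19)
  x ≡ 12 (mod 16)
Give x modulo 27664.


Product of moduli M = 13 · 7 · 19 · 16 = 27664.
Merge one congruence at a time:
  Start: x ≡ 8 (mod 13).
  Combine with x ≡ 0 (mod 7); new modulus lcm = 91.
    Write x = 8 + 13·t and substitute into x ≡ 0 (mod 7): 13·t ≡ 0 − 8 = -8 (mod 7).
    Reduce coefficients mod 7: 6·t ≡ 6 (mod 7).
    The inverse of 6 mod 7 is 6 (since 6·6 = 36 = 5·7 + 1), so t ≡ 6·6 = 36 ≡ 1 (mod 7).
    Then x = 8 + 13·1 = 21, valid modulo lcm(13, 7) = 91: x ≡ 21 (mod 91).
  Combine with x ≡ 14 (mod 19); new modulus lcm = 1729.
    Write x = 21 + 91·t and substitute into x ≡ 14 (mod 19): 91·t ≡ 14 − 21 = -7 (mod 19).
    Reduce coefficients mod 19: 15·t ≡ 12 (mod 19).
    The inverse of 15 mod 19 is 14 (since 15·14 = 210 = 11·19 + 1), so t ≡ 14·12 = 168 ≡ 16 (mod 19).
    Then x = 21 + 91·16 = 1477, valid modulo lcm(91, 19) = 1729: x ≡ 1477 (mod 1729).
  Combine with x ≡ 12 (mod 16); new modulus lcm = 27664.
    Write x = 1477 + 1729·t and substitute into x ≡ 12 (mod 16): 1729·t ≡ 12 − 1477 = -1465 (mod 16).
    Reduce coefficients mod 16: 1·t ≡ 7 (mod 16).
    So t ≡ 7 (mod 16).
    Then x = 1477 + 1729·7 = 13580, valid modulo lcm(1729, 16) = 27664: x ≡ 13580 (mod 27664).
Verify against each original: 13580 mod 13 = 8, 13580 mod 7 = 0, 13580 mod 19 = 14, 13580 mod 16 = 12.

x ≡ 13580 (mod 27664).


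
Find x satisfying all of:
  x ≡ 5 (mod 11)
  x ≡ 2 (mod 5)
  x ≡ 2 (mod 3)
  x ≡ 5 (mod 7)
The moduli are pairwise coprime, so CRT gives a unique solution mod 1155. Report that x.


Product of moduli M = 11 · 5 · 3 · 7 = 1155.
Merge one congruence at a time:
  Start: x ≡ 5 (mod 11).
  Combine with x ≡ 2 (mod 5); new modulus lcm = 55.
    Write x = 5 + 11·t and substitute into x ≡ 2 (mod 5): 11·t ≡ 2 − 5 = -3 (mod 5).
    Reduce coefficients mod 5: 1·t ≡ 2 (mod 5).
    So t ≡ 2 (mod 5).
    Then x = 5 + 11·2 = 27, valid modulo lcm(11, 5) = 55: x ≡ 27 (mod 55).
  Combine with x ≡ 2 (mod 3); new modulus lcm = 165.
    Write x = 27 + 55·t and substitute into x ≡ 2 (mod 3): 55·t ≡ 2 − 27 = -25 (mod 3).
    Reduce coefficients mod 3: 1·t ≡ 2 (mod 3).
    So t ≡ 2 (mod 3).
    Then x = 27 + 55·2 = 137, valid modulo lcm(55, 3) = 165: x ≡ 137 (mod 165).
  Combine with x ≡ 5 (mod 7); new modulus lcm = 1155.
    Write x = 137 + 165·t and substitute into x ≡ 5 (mod 7): 165·t ≡ 5 − 137 = -132 (mod 7).
    Reduce coefficients mod 7: 4·t ≡ 1 (mod 7).
    The inverse of 4 mod 7 is 2 (since 4·2 = 8 = 1·7 + 1), so t ≡ 2·1 = 2 ≡ 2 (mod 7).
    Then x = 137 + 165·2 = 467, valid modulo lcm(165, 7) = 1155: x ≡ 467 (mod 1155).
Verify against each original: 467 mod 11 = 5, 467 mod 5 = 2, 467 mod 3 = 2, 467 mod 7 = 5.

x ≡ 467 (mod 1155).


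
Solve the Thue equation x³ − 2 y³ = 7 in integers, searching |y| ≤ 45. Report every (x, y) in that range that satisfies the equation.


The equation is x³ - 2y³ = 7. For fixed y, x³ = 2·y³ + 7, so a solution requires the RHS to be a perfect cube.
Strategy: iterate y from -45 to 45, compute RHS = 2·y³ + 7, and check whether it is a (positive or negative) perfect cube.
Check small values of y:
  y = 0: RHS = 7 is not a perfect cube.
  y = 1: RHS = 9 is not a perfect cube.
  y = -1: RHS = 5 is not a perfect cube.
  y = 2: RHS = 23 is not a perfect cube.
  y = -2: RHS = -9 is not a perfect cube.
  y = 3: RHS = 61 is not a perfect cube.
  y = -3: RHS = -47 is not a perfect cube.
Continuing the search up to |y| = 45 finds no solutions either.
No (x, y) in the scanned range satisfies the equation.

No integer solutions with |y| ≤ 45.


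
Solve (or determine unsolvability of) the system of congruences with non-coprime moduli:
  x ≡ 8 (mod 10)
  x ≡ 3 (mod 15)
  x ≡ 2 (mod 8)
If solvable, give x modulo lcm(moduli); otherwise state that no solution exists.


Moduli 10, 15, 8 are not pairwise coprime, so CRT works modulo lcm(m_i) when all pairwise compatibility conditions hold.
Pairwise compatibility: gcd(m_i, m_j) must divide a_i - a_j for every pair.
Merge one congruence at a time:
  Start: x ≡ 8 (mod 10).
  Combine with x ≡ 3 (mod 15): gcd(10, 15) = 5; 3 - 8 = -5, which IS divisible by 5, so compatible.
    Write x = 8 + 10·t and substitute into x ≡ 3 (mod 15): 10·t ≡ 3 − 8 = -5 (mod 15).
    Divide the congruence (and modulus) by g = 5: 2·t ≡ -1 (mod 3).
    Reduce coefficients mod 3: 2·t ≡ 2 (mod 3).
    The inverse of 2 mod 3 is 2 (since 2·2 = 4 = 1·3 + 1), so t ≡ 2·2 = 4 ≡ 1 (mod 3).
    Then x = 8 + 10·1 = 18, valid modulo lcm(10, 15) = 30: x ≡ 18 (mod 30).
  Combine with x ≡ 2 (mod 8): gcd(30, 8) = 2; 2 - 18 = -16, which IS divisible by 2, so compatible.
    Write x = 18 + 30·t and substitute into x ≡ 2 (mod 8): 30·t ≡ 2 − 18 = -16 (mod 8).
    Divide the congruence (and modulus) by g = 2: 15·t ≡ -8 (mod 4).
    Reduce coefficients mod 4: 3·t ≡ 0 (mod 4).
    The inverse of 3 mod 4 is 3 (since 3·3 = 9 = 2·4 + 1), so t ≡ 3·0 = 0 ≡ 0 (mod 4).
    Then x = 18 + 30·0 = 18, valid modulo lcm(30, 8) = 120: x ≡ 18 (mod 120).
Verify: 18 mod 10 = 8, 18 mod 15 = 3, 18 mod 8 = 2.

x ≡ 18 (mod 120).


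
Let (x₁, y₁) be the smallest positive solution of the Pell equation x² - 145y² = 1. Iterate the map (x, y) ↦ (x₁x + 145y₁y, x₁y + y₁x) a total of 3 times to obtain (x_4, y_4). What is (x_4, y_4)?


Step 1: Find the fundamental solution (x₁, y₁) of x² - 145y² = 1.
  Expand √145 as a continued fraction. a₀ = ⌊√145⌋ = 12; iterate m_{k+1} = d_k·a_k − m_k, d_{k+1} = (145 − m_{k+1}²)/d_k, a_{k+1} = ⌊(a₀ + m_{k+1})/d_{k+1}⌋ (starting m₀ = 0, d₀ = 1), with convergents p_k = a_k·p_{k-1} + p_{k-2}, q_k = a_k·q_{k-1} + q_{k-2} (p₋₁ = 1, q₋₁ = 0):
  k = 0: a₀ = 12; p₀/q₀ = 12/1; p₀² − 145·q₀² = 144 − 145 = -1.
  k = 1: m = 12, d = 1, a = ⌊(12 + 12)/1⌋ = 24; p/q = (24·12 + 1)/(24·1 + 0) = 289/24; p² − 145·q² = 83521 − 83520 = 1.
  The first convergent with p² − 145·q² = 1 gives the fundamental solution (x₁, y₁) = (289, 24).
Step 2: Apply the recurrence (x_{n+1}, y_{n+1}) = (x₁x_n + 145y₁y_n, x₁y_n + y₁x_n) repeatedly.
  From (x_1, y_1) = (289, 24): x_2 = 289·289 + 145·24·24 = 167041; y_2 = 289·24 + 24·289 = 13872.
  From (x_2, y_2) = (167041, 13872): x_3 = 289·167041 + 145·24·13872 = 96549409; y_3 = 289·13872 + 24·167041 = 8017992.
  From (x_3, y_3) = (96549409, 8017992): x_4 = 289·96549409 + 145·24·8017992 = 55805391361; y_4 = 289·8017992 + 24·96549409 = 4634385504.
Step 3: Verify x_4² - 145·y_4² = 3114241704954373432321 - 3114241704954373432320 = 1 (should be 1). ✓

(x_1, y_1) = (289, 24); (x_4, y_4) = (55805391361, 4634385504).
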